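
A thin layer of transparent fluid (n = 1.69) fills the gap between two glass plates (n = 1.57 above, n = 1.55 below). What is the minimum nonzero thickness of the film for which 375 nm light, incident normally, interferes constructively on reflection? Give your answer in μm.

Top surface (1.57 → 1.69): reflection off a higher-index medium gives a half-wave phase shift.
Ray reflecting at the bottom interface goes from n = 1.69 toward n = 1.55: no phase shift.
Exactly one π shift → a net half-wave offset.
For maximum reflection here: 2 n t = (m + ½) λ.
Minimum at m = 0: t = λ / (4 n) = 375 / (4 × 1.69) = 55.5 nm.

0.0555 μm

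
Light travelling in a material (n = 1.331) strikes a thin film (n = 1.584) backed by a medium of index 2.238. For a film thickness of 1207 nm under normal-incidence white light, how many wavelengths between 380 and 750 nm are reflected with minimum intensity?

5

Top surface (1.331 → 1.584): reflection off a higher-index medium gives a half-wave phase shift.
Bottom surface (1.584 → 2.238): reflection off a higher-index medium gives a half-wave phase shift.
Net: no relative phase inversion (both shifts match).
So the condition for destructive reflection is 2 n t = (m + ½) λ.
λ = 2 n t / (m + ½) = 3824 / (m + ½) nm.
m=4: 850 nm (IR); m=5: 695 nm (visible); m=6: 588 nm (visible); m=7: 510 nm (visible); m=8: 450 nm (visible); m=9: 403 nm (visible); m=10: 364 nm (UV).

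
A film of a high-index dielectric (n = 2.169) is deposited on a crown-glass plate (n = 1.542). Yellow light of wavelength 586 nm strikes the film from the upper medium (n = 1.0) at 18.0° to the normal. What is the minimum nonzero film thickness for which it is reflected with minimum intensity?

Top surface (1.0 → 2.169): reflection off a higher-index medium gives a half-wave phase shift.
Bottom surface (2.169 → 1.542): reflection off a lower-index medium gives no phase shift.
Net: one phase inversion between the two reflected rays.
So the condition for destructive reflection is 2 n t cos θ_r = m λ.
Snell's law: 1.0 sin 18.0° = 2.169 sin θ_r → sin θ_r = 0.142, cos θ_r = 0.990.
Minimum nonzero at m = 1: t = λ / (2 n cos θ_r) = 586 / (2 × 2.169 × 0.990) = 136 nm.

136 nm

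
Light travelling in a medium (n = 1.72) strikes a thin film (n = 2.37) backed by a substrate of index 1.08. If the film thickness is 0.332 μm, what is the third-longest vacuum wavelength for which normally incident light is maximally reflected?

629 nm

Top surface (1.72 → 2.37): reflection off a higher-index medium gives a half-wave phase shift.
Bottom surface (2.37 → 1.08): reflection off a lower-index medium gives no phase shift.
Exactly one π shift → a net half-wave offset.
So the condition for constructive reflection is 2 n t = (m + ½) λ.
λ = 2 n t / (m + ½). The third-longest wavelength is m = 2: λ = 2 × 2.37 × 332 / 2.50 = 629 nm.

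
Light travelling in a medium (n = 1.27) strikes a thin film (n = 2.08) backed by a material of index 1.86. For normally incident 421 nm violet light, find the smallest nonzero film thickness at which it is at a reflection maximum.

Ray reflecting at the top interface goes from n = 1.27 toward n = 2.08: a half-wave phase shift.
At the lower boundary (n = 2.08 to n = 1.86) the reflected ray undergoes no phase shift.
Net: one phase inversion between the two reflected rays.
For strong reflection here: 2 n t = (m + ½) λ.
Minimum at m = 0: t = λ / (4 n) = 421 / (4 × 2.08) = 50.6 nm.

50.6 nm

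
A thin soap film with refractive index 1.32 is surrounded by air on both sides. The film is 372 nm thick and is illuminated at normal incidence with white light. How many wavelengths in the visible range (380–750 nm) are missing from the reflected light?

1

Ray reflecting at the top interface goes from n = 1.0 toward n = 1.32: a half-wave phase shift.
At the lower boundary (n = 1.32 to n = 1.0) the reflected ray undergoes no phase shift.
Net: one phase inversion between the two reflected rays.
So the condition for destructive reflection is 2 n t = m λ.
λ = 2 n t / m = 982 / m nm.
m=1: 982 nm (IR); m=2: 491 nm (visible); m=3: 327 nm (UV).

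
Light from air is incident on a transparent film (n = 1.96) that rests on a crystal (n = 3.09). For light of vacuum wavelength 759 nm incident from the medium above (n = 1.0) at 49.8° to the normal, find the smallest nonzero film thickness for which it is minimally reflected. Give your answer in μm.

0.105 μm

Ray reflecting at the top interface goes from n = 1.0 toward n = 1.96: a half-wave phase shift.
Bottom surface (1.96 → 3.09): reflection off a higher-index medium gives a half-wave phase shift.
Net: no relative phase inversion (both shifts match).
With no net inversion, destructive interference in reflection requires 2 n t cos θ_r = (m + ½) λ.
Snell's law: 1.0 sin 49.8° = 1.96 sin θ_r → sin θ_r = 0.390, cos θ_r = 0.921.
Minimum at m = 0: t = λ / (4 n cos θ_r) = 759 / (4 × 1.96 × 0.921) = 105 nm.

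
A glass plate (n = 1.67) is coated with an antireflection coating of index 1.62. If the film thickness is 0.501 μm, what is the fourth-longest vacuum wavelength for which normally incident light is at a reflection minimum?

464 nm

At the upper boundary (n = 1.0 to n = 1.62) the reflected ray undergoes a half-wave phase shift.
At the lower boundary (n = 1.62 to n = 1.67) the reflected ray undergoes a half-wave phase shift.
The two reflections carry the same phase change, so no net offset.
With no net inversion, destructive interference in reflection requires 2 n t = (m + ½) λ.
λ = 2 n t / (m + ½). The fourth-longest wavelength is m = 3: λ = 2 × 1.62 × 501 / 3.50 = 464 nm.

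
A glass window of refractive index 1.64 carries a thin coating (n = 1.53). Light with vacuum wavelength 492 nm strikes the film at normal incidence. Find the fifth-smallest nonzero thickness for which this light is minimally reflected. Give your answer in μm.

0.724 μm

Top surface (1.0 → 1.53): reflection off a higher-index medium gives a half-wave phase shift.
At the lower boundary (n = 1.53 to n = 1.64) the reflected ray undergoes a half-wave phase shift.
Zero or two π shifts → no net half-wave offset.
So the condition for destructive reflection is 2 n t = (m + ½) λ.
The fifth-smallest nonzero thickness corresponds to m = 4: t = (m + ½) λ / (2 n) = 4.50 × 492 / (2 × 1.53) = 724 nm.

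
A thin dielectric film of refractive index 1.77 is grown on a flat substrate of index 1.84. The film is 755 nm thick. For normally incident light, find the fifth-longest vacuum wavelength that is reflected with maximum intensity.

535 nm

At the upper boundary (n = 1.0 to n = 1.77) the reflected ray undergoes a half-wave phase shift.
At the lower boundary (n = 1.77 to n = 1.84) the reflected ray undergoes a half-wave phase shift.
Zero or two π shifts → no net half-wave offset.
With no net inversion, constructive interference in reflection requires 2 n t = m λ.
λ = 2 n t / m. The fifth-longest wavelength is m = 5: λ = 2 × 1.77 × 755 / 5.00 = 535 nm.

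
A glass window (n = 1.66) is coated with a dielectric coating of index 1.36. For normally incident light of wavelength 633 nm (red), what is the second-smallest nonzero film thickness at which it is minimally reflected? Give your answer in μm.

0.349 μm

Ray reflecting at the top interface goes from n = 1.0 toward n = 1.36: a half-wave phase shift.
Bottom surface (1.36 → 1.66): reflection off a higher-index medium gives a half-wave phase shift.
The two reflections carry the same phase change, so no net offset.
So the condition for destructive reflection is 2 n t = (m + ½) λ.
The second-smallest nonzero thickness corresponds to m = 1: t = (m + ½) λ / (2 n) = 1.50 × 633 / (2 × 1.36) = 349 nm.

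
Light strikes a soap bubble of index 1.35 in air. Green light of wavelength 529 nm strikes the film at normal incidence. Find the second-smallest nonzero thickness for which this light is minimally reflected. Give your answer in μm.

0.392 μm

Top surface (1.0 → 1.35): reflection off a higher-index medium gives a half-wave phase shift.
Bottom surface (1.35 → 1.0): reflection off a lower-index medium gives no phase shift.
The two reflections differ by half a wavelength.
With one net inversion, destructive interference in reflection requires 2 n t = m λ.
The second-smallest nonzero thickness corresponds to m = 2: t = m λ / (2 n) = 2.00 × 529 / (2 × 1.35) = 392 nm.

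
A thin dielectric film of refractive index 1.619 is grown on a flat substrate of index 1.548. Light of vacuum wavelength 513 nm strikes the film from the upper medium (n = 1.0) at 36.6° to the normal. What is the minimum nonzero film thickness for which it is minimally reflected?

Top surface (1.0 → 1.619): reflection off a higher-index medium gives a half-wave phase shift.
At the lower boundary (n = 1.619 to n = 1.548) the reflected ray undergoes no phase shift.
Exactly one π shift → a net half-wave offset.
With one net inversion, destructive interference in reflection requires 2 n t cos θ_r = m λ.
Snell's law: 1.0 sin 36.6° = 1.619 sin θ_r → sin θ_r = 0.368, cos θ_r = 0.930.
Minimum nonzero at m = 1: t = λ / (2 n cos θ_r) = 513 / (2 × 1.619 × 0.930) = 170 nm.

170 nm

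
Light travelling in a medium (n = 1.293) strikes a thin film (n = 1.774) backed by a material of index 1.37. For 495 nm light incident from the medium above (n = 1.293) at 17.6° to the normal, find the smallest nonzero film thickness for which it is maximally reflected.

Ray reflecting at the top interface goes from n = 1.293 toward n = 1.774: a half-wave phase shift.
Bottom surface (1.774 → 1.37): reflection off a lower-index medium gives no phase shift.
Exactly one π shift → a net half-wave offset.
For bright reflection here: 2 n t cos θ_r = (m + ½) λ.
Snell's law: 1.293 sin 17.6° = 1.774 sin θ_r → sin θ_r = 0.220, cos θ_r = 0.975.
Minimum at m = 0: t = λ / (4 n cos θ_r) = 495 / (4 × 1.774 × 0.975) = 71.5 nm.

71.5 nm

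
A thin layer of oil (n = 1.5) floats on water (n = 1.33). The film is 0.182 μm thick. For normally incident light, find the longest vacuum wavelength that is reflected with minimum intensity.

At the upper boundary (n = 1.0 to n = 1.5) the reflected ray undergoes a half-wave phase shift.
Bottom surface (1.5 → 1.33): reflection off a lower-index medium gives no phase shift.
The two reflections differ by half a wavelength.
So the condition for destructive reflection is 2 n t = m λ.
λ = 2 n t / m. The longest wavelength is m = 1: λ = 2 × 1.5 × 182 / 1.00 = 546 nm.

546 nm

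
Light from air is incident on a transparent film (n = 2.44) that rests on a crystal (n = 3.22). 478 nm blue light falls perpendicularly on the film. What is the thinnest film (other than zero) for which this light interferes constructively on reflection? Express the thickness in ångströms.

980 Å

At the upper boundary (n = 1.0 to n = 2.44) the reflected ray undergoes a half-wave phase shift.
Ray reflecting at the bottom interface goes from n = 2.44 toward n = 3.22: a half-wave phase shift.
The two reflections carry the same phase change, so no net offset.
With no net inversion, constructive interference in reflection requires 2 n t = m λ.
Minimum nonzero at m = 1: t = λ / (2 n) = 478 / (2 × 2.44) = 98.0 nm.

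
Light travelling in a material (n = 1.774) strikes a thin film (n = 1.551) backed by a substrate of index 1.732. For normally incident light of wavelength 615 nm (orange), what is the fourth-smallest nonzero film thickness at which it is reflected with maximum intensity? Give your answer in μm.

0.694 μm

Ray reflecting at the top interface goes from n = 1.774 toward n = 1.551: no phase shift.
At the lower boundary (n = 1.551 to n = 1.732) the reflected ray undergoes a half-wave phase shift.
The two reflections differ by half a wavelength.
So the condition for constructive reflection is 2 n t = (m + ½) λ.
The fourth-smallest nonzero thickness corresponds to m = 3: t = (m + ½) λ / (2 n) = 3.50 × 615 / (2 × 1.551) = 694 nm.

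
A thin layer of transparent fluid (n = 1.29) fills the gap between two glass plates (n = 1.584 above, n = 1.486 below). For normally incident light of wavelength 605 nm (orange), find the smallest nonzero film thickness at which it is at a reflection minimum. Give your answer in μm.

At the upper boundary (n = 1.584 to n = 1.29) the reflected ray undergoes no phase shift.
At the lower boundary (n = 1.29 to n = 1.486) the reflected ray undergoes a half-wave phase shift.
Exactly one π shift → a net half-wave offset.
With one net inversion, destructive interference in reflection requires 2 n t = m λ.
Minimum nonzero at m = 1: t = λ / (2 n) = 605 / (2 × 1.29) = 234 nm.

0.234 μm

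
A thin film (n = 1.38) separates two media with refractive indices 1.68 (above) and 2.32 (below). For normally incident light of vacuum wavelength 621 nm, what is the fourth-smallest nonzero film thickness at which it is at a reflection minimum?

Top surface (1.68 → 1.38): reflection off a lower-index medium gives no phase shift.
Ray reflecting at the bottom interface goes from n = 1.38 toward n = 2.32: a half-wave phase shift.
The two reflections differ by half a wavelength.
For dark reflection here: 2 n t = m λ.
The fourth-smallest nonzero thickness corresponds to m = 4: t = m λ / (2 n) = 4.00 × 621 / (2 × 1.38) = 900 nm.

900 nm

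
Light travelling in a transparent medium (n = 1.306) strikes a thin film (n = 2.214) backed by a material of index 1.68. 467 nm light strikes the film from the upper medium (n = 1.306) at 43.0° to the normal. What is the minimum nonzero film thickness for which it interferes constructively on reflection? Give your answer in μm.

0.0576 μm

At the upper boundary (n = 1.306 to n = 2.214) the reflected ray undergoes a half-wave phase shift.
Bottom surface (2.214 → 1.68): reflection off a lower-index medium gives no phase shift.
The two reflections differ by half a wavelength.
So the condition for constructive reflection is 2 n t cos θ_r = (m + ½) λ.
Snell's law: 1.306 sin 43.0° = 2.214 sin θ_r → sin θ_r = 0.402, cos θ_r = 0.916.
Minimum at m = 0: t = λ / (4 n cos θ_r) = 467 / (4 × 2.214 × 0.916) = 57.6 nm.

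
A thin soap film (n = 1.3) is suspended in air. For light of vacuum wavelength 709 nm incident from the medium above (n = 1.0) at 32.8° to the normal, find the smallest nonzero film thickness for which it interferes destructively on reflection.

At the upper boundary (n = 1.0 to n = 1.3) the reflected ray undergoes a half-wave phase shift.
Ray reflecting at the bottom interface goes from n = 1.3 toward n = 1.0: no phase shift.
The two reflections differ by half a wavelength.
So the condition for destructive reflection is 2 n t cos θ_r = m λ.
Snell's law: 1.0 sin 32.8° = 1.3 sin θ_r → sin θ_r = 0.417, cos θ_r = 0.909.
Minimum nonzero at m = 1: t = λ / (2 n cos θ_r) = 709 / (2 × 1.3 × 0.909) = 300 nm.

300 nm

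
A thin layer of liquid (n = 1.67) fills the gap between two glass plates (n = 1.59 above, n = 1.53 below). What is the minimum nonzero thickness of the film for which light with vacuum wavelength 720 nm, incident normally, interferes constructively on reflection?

Ray reflecting at the top interface goes from n = 1.59 toward n = 1.67: a half-wave phase shift.
Ray reflecting at the bottom interface goes from n = 1.67 toward n = 1.53: no phase shift.
The two reflections differ by half a wavelength.
So the condition for constructive reflection is 2 n t = (m + ½) λ.
Minimum at m = 0: t = λ / (4 n) = 720 / (4 × 1.67) = 108 nm.

108 nm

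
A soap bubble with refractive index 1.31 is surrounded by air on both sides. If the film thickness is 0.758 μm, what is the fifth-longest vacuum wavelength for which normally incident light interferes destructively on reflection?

397 nm

Top surface (1.0 → 1.31): reflection off a higher-index medium gives a half-wave phase shift.
At the lower boundary (n = 1.31 to n = 1.0) the reflected ray undergoes no phase shift.
The two reflections differ by half a wavelength.
For minimum reflection here: 2 n t = m λ.
λ = 2 n t / m. The fifth-longest wavelength is m = 5: λ = 2 × 1.31 × 758 / 5.00 = 397 nm.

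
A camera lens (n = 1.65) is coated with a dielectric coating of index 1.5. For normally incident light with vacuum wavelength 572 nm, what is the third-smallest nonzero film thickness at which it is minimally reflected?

477 nm

At the upper boundary (n = 1.0 to n = 1.5) the reflected ray undergoes a half-wave phase shift.
Ray reflecting at the bottom interface goes from n = 1.5 toward n = 1.65: a half-wave phase shift.
Net: no relative phase inversion (both shifts match).
With no net inversion, destructive interference in reflection requires 2 n t = (m + ½) λ.
The third-smallest nonzero thickness corresponds to m = 2: t = (m + ½) λ / (2 n) = 2.50 × 572 / (2 × 1.5) = 477 nm.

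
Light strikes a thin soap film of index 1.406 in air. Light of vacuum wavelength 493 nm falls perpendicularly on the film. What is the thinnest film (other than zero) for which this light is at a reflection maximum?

87.7 nm

Top surface (1.0 → 1.406): reflection off a higher-index medium gives a half-wave phase shift.
At the lower boundary (n = 1.406 to n = 1.0) the reflected ray undergoes no phase shift.
The two reflections differ by half a wavelength.
For maximum reflection here: 2 n t = (m + ½) λ.
Minimum at m = 0: t = λ / (4 n) = 493 / (4 × 1.406) = 87.7 nm.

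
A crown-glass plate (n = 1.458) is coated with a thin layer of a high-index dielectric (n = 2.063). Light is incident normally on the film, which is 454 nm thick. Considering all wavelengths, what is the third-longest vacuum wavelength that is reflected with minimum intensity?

Ray reflecting at the top interface goes from n = 1.0 toward n = 2.063: a half-wave phase shift.
Ray reflecting at the bottom interface goes from n = 2.063 toward n = 1.458: no phase shift.
The two reflections differ by half a wavelength.
So the condition for destructive reflection is 2 n t = m λ.
λ = 2 n t / m. The third-longest wavelength is m = 3: λ = 2 × 2.063 × 454 / 3.00 = 624 nm.

624 nm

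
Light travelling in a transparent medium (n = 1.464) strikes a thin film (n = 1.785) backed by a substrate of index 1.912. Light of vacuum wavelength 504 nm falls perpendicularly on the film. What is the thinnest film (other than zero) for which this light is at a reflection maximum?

141 nm

Ray reflecting at the top interface goes from n = 1.464 toward n = 1.785: a half-wave phase shift.
Ray reflecting at the bottom interface goes from n = 1.785 toward n = 1.912: a half-wave phase shift.
The two reflections carry the same phase change, so no net offset.
For strong reflection here: 2 n t = m λ.
Minimum nonzero at m = 1: t = λ / (2 n) = 504 / (2 × 1.785) = 141 nm.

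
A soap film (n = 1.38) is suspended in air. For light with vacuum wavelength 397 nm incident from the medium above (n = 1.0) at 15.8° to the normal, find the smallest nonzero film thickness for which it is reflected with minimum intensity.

Ray reflecting at the top interface goes from n = 1.0 toward n = 1.38: a half-wave phase shift.
At the lower boundary (n = 1.38 to n = 1.0) the reflected ray undergoes no phase shift.
The two reflections differ by half a wavelength.
With one net inversion, destructive interference in reflection requires 2 n t cos θ_r = m λ.
Snell's law: 1.0 sin 15.8° = 1.38 sin θ_r → sin θ_r = 0.197, cos θ_r = 0.980.
Minimum nonzero at m = 1: t = λ / (2 n cos θ_r) = 397 / (2 × 1.38 × 0.980) = 147 nm.

147 nm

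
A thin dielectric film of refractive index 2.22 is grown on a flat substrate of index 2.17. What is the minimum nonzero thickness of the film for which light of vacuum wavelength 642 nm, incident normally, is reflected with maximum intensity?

At the upper boundary (n = 1.0 to n = 2.22) the reflected ray undergoes a half-wave phase shift.
At the lower boundary (n = 2.22 to n = 2.17) the reflected ray undergoes no phase shift.
Net: one phase inversion between the two reflected rays.
So the condition for constructive reflection is 2 n t = (m + ½) λ.
Minimum at m = 0: t = λ / (4 n) = 642 / (4 × 2.22) = 72.3 nm.

72.3 nm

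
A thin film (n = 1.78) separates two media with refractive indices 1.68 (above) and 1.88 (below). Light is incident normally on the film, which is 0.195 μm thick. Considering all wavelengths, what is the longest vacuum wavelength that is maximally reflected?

694 nm

At the upper boundary (n = 1.68 to n = 1.78) the reflected ray undergoes a half-wave phase shift.
At the lower boundary (n = 1.78 to n = 1.88) the reflected ray undergoes a half-wave phase shift.
The two reflections carry the same phase change, so no net offset.
So the condition for constructive reflection is 2 n t = m λ.
λ = 2 n t / m. The longest wavelength is m = 1: λ = 2 × 1.78 × 195 / 1.00 = 694 nm.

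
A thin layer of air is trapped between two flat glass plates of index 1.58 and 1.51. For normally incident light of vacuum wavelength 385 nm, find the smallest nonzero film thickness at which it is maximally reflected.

96.3 nm

At the upper boundary (n = 1.58 to n = 1.0) the reflected ray undergoes no phase shift.
Ray reflecting at the bottom interface goes from n = 1.0 toward n = 1.51: a half-wave phase shift.
Net: one phase inversion between the two reflected rays.
For bright reflection here: 2 n t = (m + ½) λ.
Minimum at m = 0: t = λ / (4 n) = 385 / (4 × 1.0) = 96.3 nm.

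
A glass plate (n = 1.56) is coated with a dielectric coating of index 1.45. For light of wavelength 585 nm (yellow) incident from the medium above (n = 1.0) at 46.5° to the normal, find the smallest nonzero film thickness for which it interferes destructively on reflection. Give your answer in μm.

0.116 μm

Ray reflecting at the top interface goes from n = 1.0 toward n = 1.45: a half-wave phase shift.
At the lower boundary (n = 1.45 to n = 1.56) the reflected ray undergoes a half-wave phase shift.
Zero or two π shifts → no net half-wave offset.
For weak reflection here: 2 n t cos θ_r = (m + ½) λ.
Snell's law: 1.0 sin 46.5° = 1.45 sin θ_r → sin θ_r = 0.500, cos θ_r = 0.866.
Minimum at m = 0: t = λ / (4 n cos θ_r) = 585 / (4 × 1.45 × 0.866) = 116 nm.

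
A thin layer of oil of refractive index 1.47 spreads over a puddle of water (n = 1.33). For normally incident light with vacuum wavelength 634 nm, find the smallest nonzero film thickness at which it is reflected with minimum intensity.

216 nm

Ray reflecting at the top interface goes from n = 1.0 toward n = 1.47: a half-wave phase shift.
Ray reflecting at the bottom interface goes from n = 1.47 toward n = 1.33: no phase shift.
The two reflections differ by half a wavelength.
For minimum reflection here: 2 n t = m λ.
Minimum nonzero at m = 1: t = λ / (2 n) = 634 / (2 × 1.47) = 216 nm.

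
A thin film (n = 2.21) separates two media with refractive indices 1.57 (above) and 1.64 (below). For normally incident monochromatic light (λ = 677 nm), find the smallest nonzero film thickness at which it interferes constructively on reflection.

76.6 nm

Top surface (1.57 → 2.21): reflection off a higher-index medium gives a half-wave phase shift.
Ray reflecting at the bottom interface goes from n = 2.21 toward n = 1.64: no phase shift.
The two reflections differ by half a wavelength.
So the condition for constructive reflection is 2 n t = (m + ½) λ.
Minimum at m = 0: t = λ / (4 n) = 677 / (4 × 2.21) = 76.6 nm.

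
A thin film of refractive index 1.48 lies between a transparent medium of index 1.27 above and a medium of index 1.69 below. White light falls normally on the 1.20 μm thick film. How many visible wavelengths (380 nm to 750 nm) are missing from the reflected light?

Top surface (1.27 → 1.48): reflection off a higher-index medium gives a half-wave phase shift.
At the lower boundary (n = 1.48 to n = 1.69) the reflected ray undergoes a half-wave phase shift.
Net: no relative phase inversion (both shifts match).
With no net inversion, destructive interference in reflection requires 2 n t = (m + ½) λ.
λ = 2 n t / (m + ½) = 3552 / (m + ½) nm.
m=4: 789 nm (IR); m=5: 646 nm (visible); m=6: 546 nm (visible); m=7: 474 nm (visible); m=8: 418 nm (visible); m=9: 374 nm (UV).

4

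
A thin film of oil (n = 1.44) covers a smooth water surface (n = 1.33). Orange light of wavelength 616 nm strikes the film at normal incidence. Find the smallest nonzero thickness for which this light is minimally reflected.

214 nm

Top surface (1.0 → 1.44): reflection off a higher-index medium gives a half-wave phase shift.
Bottom surface (1.44 → 1.33): reflection off a lower-index medium gives no phase shift.
Exactly one π shift → a net half-wave offset.
With one net inversion, destructive interference in reflection requires 2 n t = m λ.
The smallest nonzero thickness corresponds to m = 1: t = m λ / (2 n) = 1.00 × 616 / (2 × 1.44) = 214 nm.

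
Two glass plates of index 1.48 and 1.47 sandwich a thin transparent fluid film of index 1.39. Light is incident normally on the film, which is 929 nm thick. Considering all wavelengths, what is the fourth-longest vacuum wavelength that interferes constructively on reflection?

738 nm

Ray reflecting at the top interface goes from n = 1.48 toward n = 1.39: no phase shift.
Ray reflecting at the bottom interface goes from n = 1.39 toward n = 1.47: a half-wave phase shift.
Net: one phase inversion between the two reflected rays.
For maximum reflection here: 2 n t = (m + ½) λ.
λ = 2 n t / (m + ½). The fourth-longest wavelength is m = 3: λ = 2 × 1.39 × 929 / 3.50 = 738 nm.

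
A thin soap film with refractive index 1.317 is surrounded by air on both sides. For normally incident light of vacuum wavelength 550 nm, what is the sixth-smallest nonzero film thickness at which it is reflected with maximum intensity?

1148 nm

Ray reflecting at the top interface goes from n = 1.0 toward n = 1.317: a half-wave phase shift.
Bottom surface (1.317 → 1.0): reflection off a lower-index medium gives no phase shift.
Net: one phase inversion between the two reflected rays.
With one net inversion, constructive interference in reflection requires 2 n t = (m + ½) λ.
The sixth-smallest nonzero thickness corresponds to m = 5: t = (m + ½) λ / (2 n) = 5.50 × 550 / (2 × 1.317) = 1148 nm.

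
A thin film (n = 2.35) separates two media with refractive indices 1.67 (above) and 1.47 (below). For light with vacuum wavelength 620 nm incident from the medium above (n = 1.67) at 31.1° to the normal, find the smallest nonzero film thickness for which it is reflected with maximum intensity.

At the upper boundary (n = 1.67 to n = 2.35) the reflected ray undergoes a half-wave phase shift.
At the lower boundary (n = 2.35 to n = 1.47) the reflected ray undergoes no phase shift.
Exactly one π shift → a net half-wave offset.
With one net inversion, constructive interference in reflection requires 2 n t cos θ_r = (m + ½) λ.
Snell's law: 1.67 sin 31.1° = 2.35 sin θ_r → sin θ_r = 0.367, cos θ_r = 0.930.
Minimum at m = 0: t = λ / (4 n cos θ_r) = 620 / (4 × 2.35 × 0.930) = 70.9 nm.

70.9 nm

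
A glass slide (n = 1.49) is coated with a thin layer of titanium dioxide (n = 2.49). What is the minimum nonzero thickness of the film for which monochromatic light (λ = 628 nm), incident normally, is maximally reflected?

63.1 nm

Top surface (1.0 → 2.49): reflection off a higher-index medium gives a half-wave phase shift.
At the lower boundary (n = 2.49 to n = 1.49) the reflected ray undergoes no phase shift.
Exactly one π shift → a net half-wave offset.
With one net inversion, constructive interference in reflection requires 2 n t = (m + ½) λ.
Minimum at m = 0: t = λ / (4 n) = 628 / (4 × 2.49) = 63.1 nm.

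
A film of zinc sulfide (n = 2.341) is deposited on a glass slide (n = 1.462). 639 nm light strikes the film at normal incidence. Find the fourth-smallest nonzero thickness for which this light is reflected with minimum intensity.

Ray reflecting at the top interface goes from n = 1.0 toward n = 2.341: a half-wave phase shift.
Ray reflecting at the bottom interface goes from n = 2.341 toward n = 1.462: no phase shift.
Exactly one π shift → a net half-wave offset.
With one net inversion, destructive interference in reflection requires 2 n t = m λ.
The fourth-smallest nonzero thickness corresponds to m = 4: t = m λ / (2 n) = 4.00 × 639 / (2 × 2.341) = 546 nm.

546 nm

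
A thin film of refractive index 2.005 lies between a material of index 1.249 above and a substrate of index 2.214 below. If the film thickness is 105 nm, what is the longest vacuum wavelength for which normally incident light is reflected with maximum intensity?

At the upper boundary (n = 1.249 to n = 2.005) the reflected ray undergoes a half-wave phase shift.
Bottom surface (2.005 → 2.214): reflection off a higher-index medium gives a half-wave phase shift.
Net: no relative phase inversion (both shifts match).
So the condition for constructive reflection is 2 n t = m λ.
λ = 2 n t / m. The longest wavelength is m = 1: λ = 2 × 2.005 × 105 / 1.00 = 421 nm.

421 nm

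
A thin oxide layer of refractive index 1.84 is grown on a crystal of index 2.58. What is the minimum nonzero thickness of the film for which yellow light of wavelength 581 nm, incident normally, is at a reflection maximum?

158 nm

At the upper boundary (n = 1.0 to n = 1.84) the reflected ray undergoes a half-wave phase shift.
Ray reflecting at the bottom interface goes from n = 1.84 toward n = 2.58: a half-wave phase shift.
The two reflections carry the same phase change, so no net offset.
With no net inversion, constructive interference in reflection requires 2 n t = m λ.
Minimum nonzero at m = 1: t = λ / (2 n) = 581 / (2 × 1.84) = 158 nm.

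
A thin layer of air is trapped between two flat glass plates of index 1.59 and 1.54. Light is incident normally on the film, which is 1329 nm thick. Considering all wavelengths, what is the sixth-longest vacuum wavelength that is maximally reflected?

Ray reflecting at the top interface goes from n = 1.59 toward n = 1.0: no phase shift.
Bottom surface (1.0 → 1.54): reflection off a higher-index medium gives a half-wave phase shift.
The two reflections differ by half a wavelength.
So the condition for constructive reflection is 2 n t = (m + ½) λ.
λ = 2 n t / (m + ½). The sixth-longest wavelength is m = 5: λ = 2 × 1.0 × 1329 / 5.50 = 483 nm.

483 nm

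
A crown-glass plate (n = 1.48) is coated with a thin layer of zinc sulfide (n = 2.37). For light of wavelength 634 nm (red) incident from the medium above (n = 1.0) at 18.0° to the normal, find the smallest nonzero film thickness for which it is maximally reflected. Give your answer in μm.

Top surface (1.0 → 2.37): reflection off a higher-index medium gives a half-wave phase shift.
Ray reflecting at the bottom interface goes from n = 2.37 toward n = 1.48: no phase shift.
The two reflections differ by half a wavelength.
For bright reflection here: 2 n t cos θ_r = (m + ½) λ.
Snell's law: 1.0 sin 18.0° = 2.37 sin θ_r → sin θ_r = 0.130, cos θ_r = 0.991.
Minimum at m = 0: t = λ / (4 n cos θ_r) = 634 / (4 × 2.37 × 0.991) = 67.5 nm.

0.0675 μm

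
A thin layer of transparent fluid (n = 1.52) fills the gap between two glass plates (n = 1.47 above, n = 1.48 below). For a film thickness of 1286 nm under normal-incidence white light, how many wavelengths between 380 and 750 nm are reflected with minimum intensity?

At the upper boundary (n = 1.47 to n = 1.52) the reflected ray undergoes a half-wave phase shift.
Bottom surface (1.52 → 1.48): reflection off a lower-index medium gives no phase shift.
Exactly one π shift → a net half-wave offset.
So the condition for destructive reflection is 2 n t = m λ.
λ = 2 n t / m = 3909 / m nm.
m=5: 782 nm (IR); m=6: 652 nm (visible); m=7: 558 nm (visible); m=8: 489 nm (visible); m=9: 434 nm (visible); m=10: 391 nm (visible); m=11: 355 nm (UV).

5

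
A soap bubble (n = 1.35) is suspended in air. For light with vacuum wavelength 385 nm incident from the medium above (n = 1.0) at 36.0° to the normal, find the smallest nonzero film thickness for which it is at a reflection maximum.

Top surface (1.0 → 1.35): reflection off a higher-index medium gives a half-wave phase shift.
Bottom surface (1.35 → 1.0): reflection off a lower-index medium gives no phase shift.
Net: one phase inversion between the two reflected rays.
With one net inversion, constructive interference in reflection requires 2 n t cos θ_r = (m + ½) λ.
Snell's law: 1.0 sin 36.0° = 1.35 sin θ_r → sin θ_r = 0.435, cos θ_r = 0.900.
Minimum at m = 0: t = λ / (4 n cos θ_r) = 385 / (4 × 1.35 × 0.900) = 79.2 nm.

79.2 nm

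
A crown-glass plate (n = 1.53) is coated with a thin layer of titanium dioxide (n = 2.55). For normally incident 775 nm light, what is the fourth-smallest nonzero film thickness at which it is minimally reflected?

608 nm

Ray reflecting at the top interface goes from n = 1.0 toward n = 2.55: a half-wave phase shift.
Bottom surface (2.55 → 1.53): reflection off a lower-index medium gives no phase shift.
Exactly one π shift → a net half-wave offset.
For weak reflection here: 2 n t = m λ.
The fourth-smallest nonzero thickness corresponds to m = 4: t = m λ / (2 n) = 4.00 × 775 / (2 × 2.55) = 608 nm.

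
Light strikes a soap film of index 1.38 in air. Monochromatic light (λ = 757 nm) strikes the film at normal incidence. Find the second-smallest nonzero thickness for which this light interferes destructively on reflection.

549 nm

At the upper boundary (n = 1.0 to n = 1.38) the reflected ray undergoes a half-wave phase shift.
Ray reflecting at the bottom interface goes from n = 1.38 toward n = 1.0: no phase shift.
Exactly one π shift → a net half-wave offset.
So the condition for destructive reflection is 2 n t = m λ.
The second-smallest nonzero thickness corresponds to m = 2: t = m λ / (2 n) = 2.00 × 757 / (2 × 1.38) = 549 nm.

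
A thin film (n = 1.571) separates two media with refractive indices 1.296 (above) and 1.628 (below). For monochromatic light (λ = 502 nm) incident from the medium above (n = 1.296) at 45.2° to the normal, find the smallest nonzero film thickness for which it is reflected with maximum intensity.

197 nm

At the upper boundary (n = 1.296 to n = 1.571) the reflected ray undergoes a half-wave phase shift.
At the lower boundary (n = 1.571 to n = 1.628) the reflected ray undergoes a half-wave phase shift.
Zero or two π shifts → no net half-wave offset.
With no net inversion, constructive interference in reflection requires 2 n t cos θ_r = m λ.
Snell's law: 1.296 sin 45.2° = 1.571 sin θ_r → sin θ_r = 0.585, cos θ_r = 0.811.
Minimum nonzero at m = 1: t = λ / (2 n cos θ_r) = 502 / (2 × 1.571 × 0.811) = 197 nm.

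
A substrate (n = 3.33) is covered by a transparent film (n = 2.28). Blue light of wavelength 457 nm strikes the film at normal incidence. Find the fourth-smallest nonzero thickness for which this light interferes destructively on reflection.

351 nm

At the upper boundary (n = 1.0 to n = 2.28) the reflected ray undergoes a half-wave phase shift.
At the lower boundary (n = 2.28 to n = 3.33) the reflected ray undergoes a half-wave phase shift.
Zero or two π shifts → no net half-wave offset.
For weak reflection here: 2 n t = (m + ½) λ.
The fourth-smallest nonzero thickness corresponds to m = 3: t = (m + ½) λ / (2 n) = 3.50 × 457 / (2 × 2.28) = 351 nm.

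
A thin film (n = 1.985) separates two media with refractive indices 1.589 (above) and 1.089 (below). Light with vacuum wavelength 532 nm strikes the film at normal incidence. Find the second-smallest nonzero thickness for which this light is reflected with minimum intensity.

Ray reflecting at the top interface goes from n = 1.589 toward n = 1.985: a half-wave phase shift.
At the lower boundary (n = 1.985 to n = 1.089) the reflected ray undergoes no phase shift.
The two reflections differ by half a wavelength.
So the condition for destructive reflection is 2 n t = m λ.
The second-smallest nonzero thickness corresponds to m = 2: t = m λ / (2 n) = 2.00 × 532 / (2 × 1.985) = 268 nm.

268 nm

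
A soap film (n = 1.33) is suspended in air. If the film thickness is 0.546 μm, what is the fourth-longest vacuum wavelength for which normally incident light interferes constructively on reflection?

Ray reflecting at the top interface goes from n = 1.0 toward n = 1.33: a half-wave phase shift.
Ray reflecting at the bottom interface goes from n = 1.33 toward n = 1.0: no phase shift.
The two reflections differ by half a wavelength.
So the condition for constructive reflection is 2 n t = (m + ½) λ.
λ = 2 n t / (m + ½). The fourth-longest wavelength is m = 3: λ = 2 × 1.33 × 546 / 3.50 = 415 nm.

415 nm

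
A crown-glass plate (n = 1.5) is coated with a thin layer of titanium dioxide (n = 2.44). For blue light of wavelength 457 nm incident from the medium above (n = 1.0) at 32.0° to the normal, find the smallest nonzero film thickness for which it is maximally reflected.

Top surface (1.0 → 2.44): reflection off a higher-index medium gives a half-wave phase shift.
Bottom surface (2.44 → 1.5): reflection off a lower-index medium gives no phase shift.
Exactly one π shift → a net half-wave offset.
With one net inversion, constructive interference in reflection requires 2 n t cos θ_r = (m + ½) λ.
Snell's law: 1.0 sin 32.0° = 2.44 sin θ_r → sin θ_r = 0.217, cos θ_r = 0.976.
Minimum at m = 0: t = λ / (4 n cos θ_r) = 457 / (4 × 2.44 × 0.976) = 48.0 nm.

48.0 nm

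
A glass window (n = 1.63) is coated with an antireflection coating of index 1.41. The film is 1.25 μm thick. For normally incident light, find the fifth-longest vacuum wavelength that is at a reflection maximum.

Ray reflecting at the top interface goes from n = 1.0 toward n = 1.41: a half-wave phase shift.
Bottom surface (1.41 → 1.63): reflection off a higher-index medium gives a half-wave phase shift.
Net: no relative phase inversion (both shifts match).
For maximum reflection here: 2 n t = m λ.
λ = 2 n t / m. The fifth-longest wavelength is m = 5: λ = 2 × 1.41 × 1250 / 5.00 = 705 nm.

705 nm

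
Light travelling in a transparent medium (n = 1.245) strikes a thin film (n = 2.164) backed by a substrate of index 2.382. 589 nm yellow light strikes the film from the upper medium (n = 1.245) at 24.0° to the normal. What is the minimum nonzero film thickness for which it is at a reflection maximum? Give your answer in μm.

0.140 μm

Ray reflecting at the top interface goes from n = 1.245 toward n = 2.164: a half-wave phase shift.
Ray reflecting at the bottom interface goes from n = 2.164 toward n = 2.382: a half-wave phase shift.
Zero or two π shifts → no net half-wave offset.
For strong reflection here: 2 n t cos θ_r = m λ.
Snell's law: 1.245 sin 24.0° = 2.164 sin θ_r → sin θ_r = 0.234, cos θ_r = 0.972.
Minimum nonzero at m = 1: t = λ / (2 n cos θ_r) = 589 / (2 × 2.164 × 0.972) = 140 nm.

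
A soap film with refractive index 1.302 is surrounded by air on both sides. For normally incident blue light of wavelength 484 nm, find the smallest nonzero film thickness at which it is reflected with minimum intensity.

At the upper boundary (n = 1.0 to n = 1.302) the reflected ray undergoes a half-wave phase shift.
Bottom surface (1.302 → 1.0): reflection off a lower-index medium gives no phase shift.
Net: one phase inversion between the two reflected rays.
So the condition for destructive reflection is 2 n t = m λ.
Minimum nonzero at m = 1: t = λ / (2 n) = 484 / (2 × 1.302) = 186 nm.

186 nm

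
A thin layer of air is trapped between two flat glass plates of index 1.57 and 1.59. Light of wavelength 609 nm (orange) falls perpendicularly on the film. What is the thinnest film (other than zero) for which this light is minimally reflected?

305 nm

At the upper boundary (n = 1.57 to n = 1.0) the reflected ray undergoes no phase shift.
At the lower boundary (n = 1.0 to n = 1.59) the reflected ray undergoes a half-wave phase shift.
The two reflections differ by half a wavelength.
So the condition for destructive reflection is 2 n t = m λ.
Minimum nonzero at m = 1: t = λ / (2 n) = 609 / (2 × 1.0) = 305 nm.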